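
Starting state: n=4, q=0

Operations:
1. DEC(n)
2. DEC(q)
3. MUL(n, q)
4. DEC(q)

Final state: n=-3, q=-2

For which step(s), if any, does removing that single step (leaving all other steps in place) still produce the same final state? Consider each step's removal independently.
None - removing any single step changes the final result

Testing removal of each single step:
Without step 1: final = n=-4, q=-2 (different)
Without step 2: final = n=0, q=-1 (different)
Without step 3: final = n=3, q=-2 (different)
Without step 4: final = n=-3, q=-1 (different)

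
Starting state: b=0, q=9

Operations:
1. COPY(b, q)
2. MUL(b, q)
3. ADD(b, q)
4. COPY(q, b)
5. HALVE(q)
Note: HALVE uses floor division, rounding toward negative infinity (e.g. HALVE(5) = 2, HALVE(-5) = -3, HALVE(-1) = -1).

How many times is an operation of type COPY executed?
2

Counting COPY operations:
Step 1: COPY(b, q) ← COPY
Step 4: COPY(q, b) ← COPY
Total: 2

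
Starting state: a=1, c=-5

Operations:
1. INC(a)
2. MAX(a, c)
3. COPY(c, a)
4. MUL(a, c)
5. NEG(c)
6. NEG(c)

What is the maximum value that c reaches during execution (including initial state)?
2

Values of c at each step:
Initial: c = -5
After step 1: c = -5
After step 2: c = -5
After step 3: c = 2 ← maximum
After step 4: c = 2
After step 5: c = -2
After step 6: c = 2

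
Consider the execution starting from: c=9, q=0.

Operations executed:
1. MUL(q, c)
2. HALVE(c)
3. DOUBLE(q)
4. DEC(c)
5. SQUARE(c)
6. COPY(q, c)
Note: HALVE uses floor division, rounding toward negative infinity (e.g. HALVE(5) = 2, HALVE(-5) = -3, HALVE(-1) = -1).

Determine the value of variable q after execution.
q = 9

Tracing execution:
Step 1: MUL(q, c) → q = 0
Step 2: HALVE(c) → q = 0
Step 3: DOUBLE(q) → q = 0
Step 4: DEC(c) → q = 0
Step 5: SQUARE(c) → q = 0
Step 6: COPY(q, c) → q = 9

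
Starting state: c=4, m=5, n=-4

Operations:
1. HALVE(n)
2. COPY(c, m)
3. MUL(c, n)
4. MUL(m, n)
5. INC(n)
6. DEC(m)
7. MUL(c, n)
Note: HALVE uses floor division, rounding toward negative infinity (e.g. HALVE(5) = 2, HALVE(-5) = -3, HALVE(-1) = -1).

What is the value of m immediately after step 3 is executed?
m = 5

Tracing m through execution:
Initial: m = 5
After step 1 (HALVE(n)): m = 5
After step 2 (COPY(c, m)): m = 5
After step 3 (MUL(c, n)): m = 5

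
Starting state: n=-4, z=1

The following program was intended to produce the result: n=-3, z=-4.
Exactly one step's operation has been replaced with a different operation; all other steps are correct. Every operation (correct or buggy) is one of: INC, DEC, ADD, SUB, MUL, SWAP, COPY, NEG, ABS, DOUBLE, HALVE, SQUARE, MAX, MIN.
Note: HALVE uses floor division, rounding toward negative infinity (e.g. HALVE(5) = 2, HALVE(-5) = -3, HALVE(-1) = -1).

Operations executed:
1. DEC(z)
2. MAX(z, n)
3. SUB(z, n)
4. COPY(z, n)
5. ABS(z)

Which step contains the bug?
Step 5

Trace with buggy code:
Initial: n=-4, z=1
After step 1: n=-4, z=0
After step 2: n=-4, z=0
After step 3: n=-4, z=4
After step 4: n=-4, z=-4
After step 5: n=-4, z=4
Actual final n=-4, z=4 ≠ expected n=-3, z=-4.
Step 5 is the only position where a single-operation replacement can produce the expected result.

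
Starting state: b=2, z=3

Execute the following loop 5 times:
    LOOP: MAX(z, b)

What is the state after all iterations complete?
b=2, z=3

Iteration trace:
Start: b=2, z=3
After iteration 1: b=2, z=3
After iteration 2: b=2, z=3
After iteration 3: b=2, z=3
After iteration 4: b=2, z=3
After iteration 5: b=2, z=3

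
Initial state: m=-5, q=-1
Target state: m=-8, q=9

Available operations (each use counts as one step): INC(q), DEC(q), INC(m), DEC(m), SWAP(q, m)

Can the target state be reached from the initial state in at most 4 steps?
No

The target state cannot be reached within 4 steps.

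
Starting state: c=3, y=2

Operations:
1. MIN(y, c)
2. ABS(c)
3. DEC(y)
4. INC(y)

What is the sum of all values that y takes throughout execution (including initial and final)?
9

Values of y at each step:
Initial: y = 2
After step 1: y = 2
After step 2: y = 2
After step 3: y = 1
After step 4: y = 2
Sum = 2 + 2 + 2 + 1 + 2 = 9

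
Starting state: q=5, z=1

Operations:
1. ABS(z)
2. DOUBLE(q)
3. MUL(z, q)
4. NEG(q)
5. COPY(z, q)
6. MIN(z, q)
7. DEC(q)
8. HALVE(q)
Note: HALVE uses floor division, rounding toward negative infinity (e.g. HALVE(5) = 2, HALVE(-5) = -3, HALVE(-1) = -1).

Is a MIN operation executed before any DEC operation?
Yes

First MIN: step 6
First DEC: step 7
Since 6 < 7, MIN comes first.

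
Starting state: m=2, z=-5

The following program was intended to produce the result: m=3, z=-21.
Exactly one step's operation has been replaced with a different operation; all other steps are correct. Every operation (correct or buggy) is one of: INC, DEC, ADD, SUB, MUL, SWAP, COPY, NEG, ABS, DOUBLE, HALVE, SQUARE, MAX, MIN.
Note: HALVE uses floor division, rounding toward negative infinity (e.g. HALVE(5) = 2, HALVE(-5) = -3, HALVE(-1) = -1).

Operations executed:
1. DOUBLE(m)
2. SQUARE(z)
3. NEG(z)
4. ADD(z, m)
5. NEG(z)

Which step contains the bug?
Step 5

Trace with buggy code:
Initial: m=2, z=-5
After step 1: m=4, z=-5
After step 2: m=4, z=25
After step 3: m=4, z=-25
After step 4: m=4, z=-21
After step 5: m=4, z=21
Actual final m=4, z=21 ≠ expected m=3, z=-21.
Step 5 is the only position where a single-operation replacement can produce the expected result.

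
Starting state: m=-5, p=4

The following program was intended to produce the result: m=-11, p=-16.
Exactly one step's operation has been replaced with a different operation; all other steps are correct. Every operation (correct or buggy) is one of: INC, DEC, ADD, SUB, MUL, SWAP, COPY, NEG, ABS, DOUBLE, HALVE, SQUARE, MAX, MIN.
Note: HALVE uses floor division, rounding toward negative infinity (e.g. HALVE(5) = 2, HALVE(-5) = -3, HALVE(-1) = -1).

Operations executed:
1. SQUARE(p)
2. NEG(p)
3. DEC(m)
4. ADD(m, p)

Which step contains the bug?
Step 3

Trace with buggy code:
Initial: m=-5, p=4
After step 1: m=-5, p=16
After step 2: m=-5, p=-16
After step 3: m=-6, p=-16
After step 4: m=-22, p=-16
Actual final m=-22, p=-16 ≠ expected m=-11, p=-16.
Step 3 is the only position where a single-operation replacement can produce the expected result.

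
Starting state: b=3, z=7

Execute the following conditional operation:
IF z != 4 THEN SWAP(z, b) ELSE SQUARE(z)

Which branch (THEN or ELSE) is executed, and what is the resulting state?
Branch: THEN, Final state: b=7, z=3

Evaluating condition: z != 4
z = 7
Condition is True, so THEN branch executes
After SWAP(z, b): b=7, z=3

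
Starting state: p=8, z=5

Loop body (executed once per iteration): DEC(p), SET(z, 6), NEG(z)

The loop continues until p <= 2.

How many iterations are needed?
6

Tracing iterations:
Initial: p=8, z=5
After iteration 1: p=7, z=-6
After iteration 2: p=6, z=-6
After iteration 3: p=5, z=-6
After iteration 4: p=4, z=-6
After iteration 5: p=3, z=-6
After iteration 6: p=2, z=-6
p <= 2 now holds, so the loop exits after 6 iterations.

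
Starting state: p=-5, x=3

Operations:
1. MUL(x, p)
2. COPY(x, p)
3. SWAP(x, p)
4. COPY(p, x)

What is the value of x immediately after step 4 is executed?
x = -5

Tracing x through execution:
Initial: x = 3
After step 1 (MUL(x, p)): x = -15
After step 2 (COPY(x, p)): x = -5
After step 3 (SWAP(x, p)): x = -5
After step 4 (COPY(p, x)): x = -5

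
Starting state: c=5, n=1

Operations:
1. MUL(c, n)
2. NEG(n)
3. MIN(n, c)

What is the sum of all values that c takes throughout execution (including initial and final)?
20

Values of c at each step:
Initial: c = 5
After step 1: c = 5
After step 2: c = 5
After step 3: c = 5
Sum = 5 + 5 + 5 + 5 = 20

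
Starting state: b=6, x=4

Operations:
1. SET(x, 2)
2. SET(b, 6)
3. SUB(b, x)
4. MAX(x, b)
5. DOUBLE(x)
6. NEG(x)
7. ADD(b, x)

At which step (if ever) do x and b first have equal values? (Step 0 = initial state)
Step 4

x and b first become equal after step 4.

Comparing values at each step:
Initial: x=4, b=6
After step 1: x=2, b=6
After step 2: x=2, b=6
After step 3: x=2, b=4
After step 4: x=4, b=4 ← equal!
After step 5: x=8, b=4
After step 6: x=-8, b=4
After step 7: x=-8, b=-4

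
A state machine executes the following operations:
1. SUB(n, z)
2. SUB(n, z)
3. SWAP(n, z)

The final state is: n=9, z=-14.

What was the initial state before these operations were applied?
n=4, z=9

Working backwards:
Final state: n=9, z=-14
Before step 3 (SWAP(n, z)): n=-14, z=9
Before step 2 (SUB(n, z)): n=-5, z=9
Before step 1 (SUB(n, z)): n=4, z=9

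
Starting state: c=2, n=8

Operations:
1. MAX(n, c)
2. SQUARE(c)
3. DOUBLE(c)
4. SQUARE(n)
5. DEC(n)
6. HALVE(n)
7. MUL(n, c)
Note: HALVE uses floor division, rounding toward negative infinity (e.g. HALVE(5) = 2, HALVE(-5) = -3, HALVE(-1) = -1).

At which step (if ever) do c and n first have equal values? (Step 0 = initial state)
Step 3

c and n first become equal after step 3.

Comparing values at each step:
Initial: c=2, n=8
After step 1: c=2, n=8
After step 2: c=4, n=8
After step 3: c=8, n=8 ← equal!
After step 4: c=8, n=64
After step 5: c=8, n=63
After step 6: c=8, n=31
After step 7: c=8, n=248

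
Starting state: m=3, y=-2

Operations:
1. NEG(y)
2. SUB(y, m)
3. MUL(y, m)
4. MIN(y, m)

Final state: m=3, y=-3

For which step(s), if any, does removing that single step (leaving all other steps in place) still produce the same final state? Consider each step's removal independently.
Step(s) 4

Testing removal of each single step:
Without step 1: final = m=3, y=-15 (different)
Without step 2: final = m=3, y=3 (different)
Without step 3: final = m=3, y=-1 (different)
Without step 4: final = m=3, y=-3 (same)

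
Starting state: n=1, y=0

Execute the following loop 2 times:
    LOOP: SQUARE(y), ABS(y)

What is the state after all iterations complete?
n=1, y=0

Iteration trace:
Start: n=1, y=0
After iteration 1: n=1, y=0
After iteration 2: n=1, y=0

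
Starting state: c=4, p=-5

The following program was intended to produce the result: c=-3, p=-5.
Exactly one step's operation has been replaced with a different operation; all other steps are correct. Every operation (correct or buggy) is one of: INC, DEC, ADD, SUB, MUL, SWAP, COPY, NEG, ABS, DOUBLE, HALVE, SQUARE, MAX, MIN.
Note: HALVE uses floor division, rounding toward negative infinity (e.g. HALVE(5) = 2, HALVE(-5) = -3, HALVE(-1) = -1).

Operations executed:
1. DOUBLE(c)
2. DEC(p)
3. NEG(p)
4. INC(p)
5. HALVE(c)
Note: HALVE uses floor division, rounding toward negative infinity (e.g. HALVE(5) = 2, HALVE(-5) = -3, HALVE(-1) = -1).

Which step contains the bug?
Step 3

Trace with buggy code:
Initial: c=4, p=-5
After step 1: c=8, p=-5
After step 2: c=8, p=-6
After step 3: c=8, p=6
After step 4: c=8, p=7
After step 5: c=4, p=7
Actual final c=4, p=7 ≠ expected c=-3, p=-5.
Step 3 is the only position where a single-operation replacement can produce the expected result.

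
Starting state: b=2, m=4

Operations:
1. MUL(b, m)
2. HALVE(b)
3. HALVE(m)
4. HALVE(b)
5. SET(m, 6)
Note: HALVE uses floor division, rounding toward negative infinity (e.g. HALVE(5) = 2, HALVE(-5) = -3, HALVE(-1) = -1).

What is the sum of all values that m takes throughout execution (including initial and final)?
22

Values of m at each step:
Initial: m = 4
After step 1: m = 4
After step 2: m = 4
After step 3: m = 2
After step 4: m = 2
After step 5: m = 6
Sum = 4 + 4 + 4 + 2 + 2 + 6 = 22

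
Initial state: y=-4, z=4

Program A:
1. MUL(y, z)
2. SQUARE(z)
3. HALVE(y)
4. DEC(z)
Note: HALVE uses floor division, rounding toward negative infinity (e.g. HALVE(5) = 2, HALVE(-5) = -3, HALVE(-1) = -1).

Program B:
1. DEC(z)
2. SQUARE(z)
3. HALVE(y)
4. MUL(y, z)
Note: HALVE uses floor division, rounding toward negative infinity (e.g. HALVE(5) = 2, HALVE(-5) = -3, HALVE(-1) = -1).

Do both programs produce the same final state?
No

Program A final state: y=-8, z=15
Program B final state: y=-18, z=9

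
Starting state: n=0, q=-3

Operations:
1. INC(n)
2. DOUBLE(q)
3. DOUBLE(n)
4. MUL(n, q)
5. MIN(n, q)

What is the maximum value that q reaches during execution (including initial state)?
-3

Values of q at each step:
Initial: q = -3 ← maximum
After step 1: q = -3
After step 2: q = -6
After step 3: q = -6
After step 4: q = -6
After step 5: q = -6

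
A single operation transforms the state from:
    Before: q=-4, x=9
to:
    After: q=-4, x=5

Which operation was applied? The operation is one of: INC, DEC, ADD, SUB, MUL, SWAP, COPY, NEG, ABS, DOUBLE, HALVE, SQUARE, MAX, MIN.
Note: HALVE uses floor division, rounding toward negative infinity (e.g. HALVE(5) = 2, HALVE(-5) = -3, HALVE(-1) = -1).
ADD(x, q)

Analyzing the change:
Before: q=-4, x=9
After: q=-4, x=5
Variable x changed from 9 to 5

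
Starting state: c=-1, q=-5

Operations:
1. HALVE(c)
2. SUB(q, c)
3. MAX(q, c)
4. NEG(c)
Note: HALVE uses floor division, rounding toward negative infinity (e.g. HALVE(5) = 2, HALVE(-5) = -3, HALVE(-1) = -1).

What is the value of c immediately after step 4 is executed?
c = 1

Tracing c through execution:
Initial: c = -1
After step 1 (HALVE(c)): c = -1
After step 2 (SUB(q, c)): c = -1
After step 3 (MAX(q, c)): c = -1
After step 4 (NEG(c)): c = 1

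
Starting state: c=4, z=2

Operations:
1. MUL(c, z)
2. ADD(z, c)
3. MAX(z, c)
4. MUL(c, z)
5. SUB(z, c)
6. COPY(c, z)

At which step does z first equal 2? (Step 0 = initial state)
Step 0

Tracing z:
Initial: z = 2 ← first occurrence
After step 1: z = 2
After step 2: z = 10
After step 3: z = 10
After step 4: z = 10
After step 5: z = -70
After step 6: z = -70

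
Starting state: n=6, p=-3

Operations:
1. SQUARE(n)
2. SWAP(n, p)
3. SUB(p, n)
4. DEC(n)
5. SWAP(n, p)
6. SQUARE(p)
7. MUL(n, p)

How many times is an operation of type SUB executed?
1

Counting SUB operations:
Step 3: SUB(p, n) ← SUB
Total: 1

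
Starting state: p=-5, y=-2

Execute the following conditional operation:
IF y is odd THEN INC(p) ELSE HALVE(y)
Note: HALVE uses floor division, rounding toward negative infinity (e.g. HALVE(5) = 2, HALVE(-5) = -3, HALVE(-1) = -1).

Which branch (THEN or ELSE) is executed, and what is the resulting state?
Branch: ELSE, Final state: p=-5, y=-1

Evaluating condition: y is odd
Condition is False, so ELSE branch executes
After HALVE(y): p=-5, y=-1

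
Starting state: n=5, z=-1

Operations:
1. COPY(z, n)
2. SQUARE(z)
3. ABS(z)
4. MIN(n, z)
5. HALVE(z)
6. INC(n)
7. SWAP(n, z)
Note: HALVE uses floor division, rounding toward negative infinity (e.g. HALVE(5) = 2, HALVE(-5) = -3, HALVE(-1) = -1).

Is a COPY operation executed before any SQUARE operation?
Yes

First COPY: step 1
First SQUARE: step 2
Since 1 < 2, COPY comes first.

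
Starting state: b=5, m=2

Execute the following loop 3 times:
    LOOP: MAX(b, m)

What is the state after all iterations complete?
b=5, m=2

Iteration trace:
Start: b=5, m=2
After iteration 1: b=5, m=2
After iteration 2: b=5, m=2
After iteration 3: b=5, m=2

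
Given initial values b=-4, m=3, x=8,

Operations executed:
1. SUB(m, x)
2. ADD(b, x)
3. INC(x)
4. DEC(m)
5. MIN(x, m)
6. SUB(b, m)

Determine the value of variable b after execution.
b = 10

Tracing execution:
Step 1: SUB(m, x) → b = -4
Step 2: ADD(b, x) → b = 4
Step 3: INC(x) → b = 4
Step 4: DEC(m) → b = 4
Step 5: MIN(x, m) → b = 4
Step 6: SUB(b, m) → b = 10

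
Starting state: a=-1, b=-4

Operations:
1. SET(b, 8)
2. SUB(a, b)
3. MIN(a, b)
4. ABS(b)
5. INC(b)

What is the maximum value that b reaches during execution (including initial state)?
9

Values of b at each step:
Initial: b = -4
After step 1: b = 8
After step 2: b = 8
After step 3: b = 8
After step 4: b = 8
After step 5: b = 9 ← maximum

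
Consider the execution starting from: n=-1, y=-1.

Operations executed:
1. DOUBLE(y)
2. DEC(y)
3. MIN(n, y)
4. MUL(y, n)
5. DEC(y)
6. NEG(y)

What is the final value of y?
y = -8

Tracing execution:
Step 1: DOUBLE(y) → y = -2
Step 2: DEC(y) → y = -3
Step 3: MIN(n, y) → y = -3
Step 4: MUL(y, n) → y = 9
Step 5: DEC(y) → y = 8
Step 6: NEG(y) → y = -8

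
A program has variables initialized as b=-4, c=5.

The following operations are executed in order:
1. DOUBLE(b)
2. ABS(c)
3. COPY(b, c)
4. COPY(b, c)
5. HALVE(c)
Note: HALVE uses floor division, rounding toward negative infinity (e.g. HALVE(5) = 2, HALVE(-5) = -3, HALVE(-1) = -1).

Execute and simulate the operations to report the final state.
{b: 5, c: 2}

Step-by-step execution:
Initial: b=-4, c=5
After step 1 (DOUBLE(b)): b=-8, c=5
After step 2 (ABS(c)): b=-8, c=5
After step 3 (COPY(b, c)): b=5, c=5
After step 4 (COPY(b, c)): b=5, c=5
After step 5 (HALVE(c)): b=5, c=2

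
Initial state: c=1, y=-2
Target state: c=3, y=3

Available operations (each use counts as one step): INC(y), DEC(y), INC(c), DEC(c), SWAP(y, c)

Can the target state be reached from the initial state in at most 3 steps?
No

The target state cannot be reached within 3 steps.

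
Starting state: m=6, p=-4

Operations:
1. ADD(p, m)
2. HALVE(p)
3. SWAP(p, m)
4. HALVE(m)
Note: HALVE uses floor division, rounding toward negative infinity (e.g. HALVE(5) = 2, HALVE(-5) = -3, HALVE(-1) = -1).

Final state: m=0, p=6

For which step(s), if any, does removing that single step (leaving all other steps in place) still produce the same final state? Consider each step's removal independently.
None - removing any single step changes the final result

Testing removal of each single step:
Without step 1: final = m=-1, p=6 (different)
Without step 2: final = m=1, p=6 (different)
Without step 3: final = m=3, p=1 (different)
Without step 4: final = m=1, p=6 (different)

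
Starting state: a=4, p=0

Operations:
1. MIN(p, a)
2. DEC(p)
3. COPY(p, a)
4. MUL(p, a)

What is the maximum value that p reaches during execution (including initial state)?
16

Values of p at each step:
Initial: p = 0
After step 1: p = 0
After step 2: p = -1
After step 3: p = 4
After step 4: p = 16 ← maximum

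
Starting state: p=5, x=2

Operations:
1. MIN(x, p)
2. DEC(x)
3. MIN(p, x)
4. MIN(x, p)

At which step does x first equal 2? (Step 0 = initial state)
Step 0

Tracing x:
Initial: x = 2 ← first occurrence
After step 1: x = 2
After step 2: x = 1
After step 3: x = 1
After step 4: x = 1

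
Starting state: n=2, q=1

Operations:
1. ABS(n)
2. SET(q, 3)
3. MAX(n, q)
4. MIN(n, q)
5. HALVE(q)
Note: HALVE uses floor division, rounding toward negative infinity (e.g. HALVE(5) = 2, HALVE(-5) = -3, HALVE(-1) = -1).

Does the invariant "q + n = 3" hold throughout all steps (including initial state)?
No, violated after step 2

The invariant is violated after step 2.

State at each step:
Initial: n=2, q=1
After step 1: n=2, q=1
After step 2: n=2, q=3
After step 3: n=3, q=3
After step 4: n=3, q=3
After step 5: n=3, q=1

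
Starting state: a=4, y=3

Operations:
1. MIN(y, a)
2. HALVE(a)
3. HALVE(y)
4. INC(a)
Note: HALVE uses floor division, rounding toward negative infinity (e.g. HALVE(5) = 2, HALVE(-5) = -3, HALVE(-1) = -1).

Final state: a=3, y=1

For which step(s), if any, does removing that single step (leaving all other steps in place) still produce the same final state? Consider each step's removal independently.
Step(s) 1

Testing removal of each single step:
Without step 1: final = a=3, y=1 (same)
Without step 2: final = a=5, y=1 (different)
Without step 3: final = a=3, y=3 (different)
Without step 4: final = a=2, y=1 (different)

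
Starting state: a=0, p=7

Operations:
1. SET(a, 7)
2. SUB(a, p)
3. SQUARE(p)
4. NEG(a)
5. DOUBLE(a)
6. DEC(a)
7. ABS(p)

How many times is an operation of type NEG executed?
1

Counting NEG operations:
Step 4: NEG(a) ← NEG
Total: 1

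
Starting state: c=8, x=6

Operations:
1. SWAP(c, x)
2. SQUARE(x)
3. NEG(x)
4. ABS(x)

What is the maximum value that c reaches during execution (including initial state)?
8

Values of c at each step:
Initial: c = 8 ← maximum
After step 1: c = 6
After step 2: c = 6
After step 3: c = 6
After step 4: c = 6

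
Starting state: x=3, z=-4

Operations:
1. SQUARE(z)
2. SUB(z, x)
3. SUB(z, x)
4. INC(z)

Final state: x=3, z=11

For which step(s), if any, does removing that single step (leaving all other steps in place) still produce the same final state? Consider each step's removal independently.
None - removing any single step changes the final result

Testing removal of each single step:
Without step 1: final = x=3, z=-9 (different)
Without step 2: final = x=3, z=14 (different)
Without step 3: final = x=3, z=14 (different)
Without step 4: final = x=3, z=10 (different)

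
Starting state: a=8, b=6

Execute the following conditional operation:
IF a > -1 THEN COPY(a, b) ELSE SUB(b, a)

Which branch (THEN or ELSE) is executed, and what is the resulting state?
Branch: THEN, Final state: a=6, b=6

Evaluating condition: a > -1
a = 8
Condition is True, so THEN branch executes
After COPY(a, b): a=6, b=6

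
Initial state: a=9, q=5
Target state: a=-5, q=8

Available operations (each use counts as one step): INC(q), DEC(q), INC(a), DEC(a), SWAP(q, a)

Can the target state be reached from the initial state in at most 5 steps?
No

The target state cannot be reached within 5 steps.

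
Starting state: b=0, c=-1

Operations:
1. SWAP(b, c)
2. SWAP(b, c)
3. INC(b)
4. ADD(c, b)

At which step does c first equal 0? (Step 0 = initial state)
Step 1

Tracing c:
Initial: c = -1
After step 1: c = 0 ← first occurrence
After step 2: c = -1
After step 3: c = -1
After step 4: c = 0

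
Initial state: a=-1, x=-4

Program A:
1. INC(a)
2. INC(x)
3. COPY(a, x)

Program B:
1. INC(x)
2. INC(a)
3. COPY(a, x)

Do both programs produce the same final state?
Yes

Program A final state: a=-3, x=-3
Program B final state: a=-3, x=-3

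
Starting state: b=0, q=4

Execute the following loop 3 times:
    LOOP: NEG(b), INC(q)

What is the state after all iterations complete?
b=0, q=7

Iteration trace:
Start: b=0, q=4
After iteration 1: b=0, q=5
After iteration 2: b=0, q=6
After iteration 3: b=0, q=7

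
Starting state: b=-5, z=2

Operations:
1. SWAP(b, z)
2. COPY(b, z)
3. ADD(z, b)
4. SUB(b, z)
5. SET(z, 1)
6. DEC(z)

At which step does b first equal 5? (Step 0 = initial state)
Step 4

Tracing b:
Initial: b = -5
After step 1: b = 2
After step 2: b = -5
After step 3: b = -5
After step 4: b = 5 ← first occurrence
After step 5: b = 5
After step 6: b = 5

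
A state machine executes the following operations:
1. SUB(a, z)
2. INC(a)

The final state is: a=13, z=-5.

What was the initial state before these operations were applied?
a=7, z=-5

Working backwards:
Final state: a=13, z=-5
Before step 2 (INC(a)): a=12, z=-5
Before step 1 (SUB(a, z)): a=7, z=-5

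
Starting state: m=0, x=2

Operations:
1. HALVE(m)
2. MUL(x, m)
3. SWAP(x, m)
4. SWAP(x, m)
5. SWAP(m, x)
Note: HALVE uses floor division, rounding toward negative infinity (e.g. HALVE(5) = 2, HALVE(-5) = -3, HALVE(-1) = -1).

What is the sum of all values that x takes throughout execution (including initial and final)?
4

Values of x at each step:
Initial: x = 2
After step 1: x = 2
After step 2: x = 0
After step 3: x = 0
After step 4: x = 0
After step 5: x = 0
Sum = 2 + 2 + 0 + 0 + 0 + 0 = 4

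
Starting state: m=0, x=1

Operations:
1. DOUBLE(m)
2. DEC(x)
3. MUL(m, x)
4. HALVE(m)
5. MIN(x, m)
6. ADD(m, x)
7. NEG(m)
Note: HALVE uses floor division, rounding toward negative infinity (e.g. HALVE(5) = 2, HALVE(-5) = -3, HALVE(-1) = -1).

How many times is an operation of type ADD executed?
1

Counting ADD operations:
Step 6: ADD(m, x) ← ADD
Total: 1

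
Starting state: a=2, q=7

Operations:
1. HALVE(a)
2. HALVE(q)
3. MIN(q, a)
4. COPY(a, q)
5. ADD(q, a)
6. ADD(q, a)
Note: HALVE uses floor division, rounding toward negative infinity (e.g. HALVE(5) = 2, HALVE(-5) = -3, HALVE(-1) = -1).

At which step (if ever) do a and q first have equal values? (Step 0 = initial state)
Step 3

a and q first become equal after step 3.

Comparing values at each step:
Initial: a=2, q=7
After step 1: a=1, q=7
After step 2: a=1, q=3
After step 3: a=1, q=1 ← equal!
After step 4: a=1, q=1 ← equal!
After step 5: a=1, q=2
After step 6: a=1, q=3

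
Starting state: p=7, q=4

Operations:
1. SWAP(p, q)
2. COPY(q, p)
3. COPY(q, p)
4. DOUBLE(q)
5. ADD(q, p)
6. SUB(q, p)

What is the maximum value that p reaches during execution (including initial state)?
7

Values of p at each step:
Initial: p = 7 ← maximum
After step 1: p = 4
After step 2: p = 4
After step 3: p = 4
After step 4: p = 4
After step 5: p = 4
After step 6: p = 4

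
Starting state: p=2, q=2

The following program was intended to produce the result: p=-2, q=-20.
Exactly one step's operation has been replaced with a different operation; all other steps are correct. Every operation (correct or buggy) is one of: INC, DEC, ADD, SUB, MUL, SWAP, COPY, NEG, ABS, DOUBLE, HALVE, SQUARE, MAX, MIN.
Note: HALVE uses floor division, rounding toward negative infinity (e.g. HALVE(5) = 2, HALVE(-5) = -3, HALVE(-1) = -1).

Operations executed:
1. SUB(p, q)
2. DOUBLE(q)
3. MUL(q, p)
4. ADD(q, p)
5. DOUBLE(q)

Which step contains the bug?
Step 1

Trace with buggy code:
Initial: p=2, q=2
After step 1: p=0, q=2
After step 2: p=0, q=4
After step 3: p=0, q=0
After step 4: p=0, q=0
After step 5: p=0, q=0
Actual final p=0, q=0 ≠ expected p=-2, q=-20.
Step 1 is the only position where a single-operation replacement can produce the expected result.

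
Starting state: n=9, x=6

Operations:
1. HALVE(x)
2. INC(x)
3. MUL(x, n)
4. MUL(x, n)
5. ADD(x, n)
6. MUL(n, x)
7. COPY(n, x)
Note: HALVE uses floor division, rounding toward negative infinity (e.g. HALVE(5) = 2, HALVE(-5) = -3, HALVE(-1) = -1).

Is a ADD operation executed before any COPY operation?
Yes

First ADD: step 5
First COPY: step 7
Since 5 < 7, ADD comes first.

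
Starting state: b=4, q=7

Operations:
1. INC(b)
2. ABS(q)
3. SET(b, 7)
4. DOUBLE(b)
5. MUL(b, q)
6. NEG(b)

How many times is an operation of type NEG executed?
1

Counting NEG operations:
Step 6: NEG(b) ← NEG
Total: 1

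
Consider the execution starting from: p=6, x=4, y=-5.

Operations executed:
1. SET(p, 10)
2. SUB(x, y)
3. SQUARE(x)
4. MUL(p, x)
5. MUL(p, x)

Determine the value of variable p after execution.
p = 65610

Tracing execution:
Step 1: SET(p, 10) → p = 10
Step 2: SUB(x, y) → p = 10
Step 3: SQUARE(x) → p = 10
Step 4: MUL(p, x) → p = 810
Step 5: MUL(p, x) → p = 65610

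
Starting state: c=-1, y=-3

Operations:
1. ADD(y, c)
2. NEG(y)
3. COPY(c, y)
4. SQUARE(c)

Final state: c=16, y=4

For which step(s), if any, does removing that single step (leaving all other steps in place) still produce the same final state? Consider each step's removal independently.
None - removing any single step changes the final result

Testing removal of each single step:
Without step 1: final = c=9, y=3 (different)
Without step 2: final = c=16, y=-4 (different)
Without step 3: final = c=1, y=4 (different)
Without step 4: final = c=4, y=4 (different)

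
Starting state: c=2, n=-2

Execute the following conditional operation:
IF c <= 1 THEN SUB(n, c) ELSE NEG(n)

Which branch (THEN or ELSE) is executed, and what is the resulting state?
Branch: ELSE, Final state: c=2, n=2

Evaluating condition: c <= 1
c = 2
Condition is False, so ELSE branch executes
After NEG(n): c=2, n=2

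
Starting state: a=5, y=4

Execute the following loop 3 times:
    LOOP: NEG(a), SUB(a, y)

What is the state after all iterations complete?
a=-9, y=4

Iteration trace:
Start: a=5, y=4
After iteration 1: a=-9, y=4
After iteration 2: a=5, y=4
After iteration 3: a=-9, y=4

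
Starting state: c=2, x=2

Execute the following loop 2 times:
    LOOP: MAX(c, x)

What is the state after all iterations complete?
c=2, x=2

Iteration trace:
Start: c=2, x=2
After iteration 1: c=2, x=2
After iteration 2: c=2, x=2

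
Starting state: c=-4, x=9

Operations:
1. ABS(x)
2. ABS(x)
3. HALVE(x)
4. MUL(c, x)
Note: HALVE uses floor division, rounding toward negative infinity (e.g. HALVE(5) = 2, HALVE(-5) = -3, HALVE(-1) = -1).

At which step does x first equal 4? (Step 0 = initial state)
Step 3

Tracing x:
Initial: x = 9
After step 1: x = 9
After step 2: x = 9
After step 3: x = 4 ← first occurrence
After step 4: x = 4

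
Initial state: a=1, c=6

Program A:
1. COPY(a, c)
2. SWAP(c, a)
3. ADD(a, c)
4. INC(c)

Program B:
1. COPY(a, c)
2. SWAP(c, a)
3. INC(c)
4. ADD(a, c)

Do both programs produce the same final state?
No

Program A final state: a=12, c=7
Program B final state: a=13, c=7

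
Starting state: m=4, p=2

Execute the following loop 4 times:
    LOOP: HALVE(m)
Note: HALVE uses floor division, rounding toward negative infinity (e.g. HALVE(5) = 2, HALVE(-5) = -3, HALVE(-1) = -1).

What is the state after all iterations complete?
m=0, p=2

Iteration trace:
Start: m=4, p=2
After iteration 1: m=2, p=2
After iteration 2: m=1, p=2
After iteration 3: m=0, p=2
After iteration 4: m=0, p=2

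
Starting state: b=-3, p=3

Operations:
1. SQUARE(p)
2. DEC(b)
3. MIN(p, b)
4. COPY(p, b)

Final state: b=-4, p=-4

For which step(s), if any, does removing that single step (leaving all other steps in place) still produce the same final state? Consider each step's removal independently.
Step(s) 1, 3, 4

Testing removal of each single step:
Without step 1: final = b=-4, p=-4 (same)
Without step 2: final = b=-3, p=-3 (different)
Without step 3: final = b=-4, p=-4 (same)
Without step 4: final = b=-4, p=-4 (same)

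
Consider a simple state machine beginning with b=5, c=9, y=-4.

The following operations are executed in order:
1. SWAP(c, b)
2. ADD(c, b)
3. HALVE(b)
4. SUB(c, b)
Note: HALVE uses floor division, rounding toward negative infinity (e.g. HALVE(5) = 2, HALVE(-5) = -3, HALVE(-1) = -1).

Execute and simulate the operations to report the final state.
{b: 4, c: 10, y: -4}

Step-by-step execution:
Initial: b=5, c=9, y=-4
After step 1 (SWAP(c, b)): b=9, c=5, y=-4
After step 2 (ADD(c, b)): b=9, c=14, y=-4
After step 3 (HALVE(b)): b=4, c=14, y=-4
After step 4 (SUB(c, b)): b=4, c=10, y=-4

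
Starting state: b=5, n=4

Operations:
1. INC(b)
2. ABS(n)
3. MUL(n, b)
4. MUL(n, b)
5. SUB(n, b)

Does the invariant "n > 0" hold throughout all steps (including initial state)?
Yes

The invariant holds at every step.

State at each step:
Initial: b=5, n=4
After step 1: b=6, n=4
After step 2: b=6, n=4
After step 3: b=6, n=24
After step 4: b=6, n=144
After step 5: b=6, n=138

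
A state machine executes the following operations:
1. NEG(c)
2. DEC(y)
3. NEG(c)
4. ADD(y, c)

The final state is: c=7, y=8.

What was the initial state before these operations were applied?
c=7, y=2

Working backwards:
Final state: c=7, y=8
Before step 4 (ADD(y, c)): c=7, y=1
Before step 3 (NEG(c)): c=-7, y=1
Before step 2 (DEC(y)): c=-7, y=2
Before step 1 (NEG(c)): c=7, y=2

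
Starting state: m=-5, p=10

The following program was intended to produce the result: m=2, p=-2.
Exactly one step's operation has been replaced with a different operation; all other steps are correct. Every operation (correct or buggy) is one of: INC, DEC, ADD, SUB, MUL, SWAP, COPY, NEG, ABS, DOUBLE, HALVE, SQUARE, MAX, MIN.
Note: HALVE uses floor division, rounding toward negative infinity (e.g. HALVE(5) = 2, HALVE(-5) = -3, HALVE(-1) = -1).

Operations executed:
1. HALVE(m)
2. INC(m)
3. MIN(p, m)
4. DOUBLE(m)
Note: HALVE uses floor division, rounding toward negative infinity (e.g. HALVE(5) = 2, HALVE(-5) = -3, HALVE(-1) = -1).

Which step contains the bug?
Step 4

Trace with buggy code:
Initial: m=-5, p=10
After step 1: m=-3, p=10
After step 2: m=-2, p=10
After step 3: m=-2, p=-2
After step 4: m=-4, p=-2
Actual final m=-4, p=-2 ≠ expected m=2, p=-2.
Step 4 is the only position where a single-operation replacement can produce the expected result.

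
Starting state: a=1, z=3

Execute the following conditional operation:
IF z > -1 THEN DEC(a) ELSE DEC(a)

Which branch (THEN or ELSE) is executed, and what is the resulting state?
Branch: THEN, Final state: a=0, z=3

Evaluating condition: z > -1
z = 3
Condition is True, so THEN branch executes
After DEC(a): a=0, z=3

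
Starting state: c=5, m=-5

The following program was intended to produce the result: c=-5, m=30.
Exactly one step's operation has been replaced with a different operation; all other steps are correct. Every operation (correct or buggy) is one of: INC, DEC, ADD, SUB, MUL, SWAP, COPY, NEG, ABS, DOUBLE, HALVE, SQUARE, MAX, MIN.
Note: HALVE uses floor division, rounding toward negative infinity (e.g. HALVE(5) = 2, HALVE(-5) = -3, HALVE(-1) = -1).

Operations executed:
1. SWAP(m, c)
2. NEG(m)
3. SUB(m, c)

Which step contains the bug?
Step 2

Trace with buggy code:
Initial: c=5, m=-5
After step 1: c=-5, m=5
After step 2: c=-5, m=-5
After step 3: c=-5, m=0
Actual final c=-5, m=0 ≠ expected c=-5, m=30.
Step 2 is the only position where a single-operation replacement can produce the expected result.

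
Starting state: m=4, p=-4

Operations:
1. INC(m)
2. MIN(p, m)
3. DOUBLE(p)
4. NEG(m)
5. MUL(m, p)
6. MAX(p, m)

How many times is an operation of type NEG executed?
1

Counting NEG operations:
Step 4: NEG(m) ← NEG
Total: 1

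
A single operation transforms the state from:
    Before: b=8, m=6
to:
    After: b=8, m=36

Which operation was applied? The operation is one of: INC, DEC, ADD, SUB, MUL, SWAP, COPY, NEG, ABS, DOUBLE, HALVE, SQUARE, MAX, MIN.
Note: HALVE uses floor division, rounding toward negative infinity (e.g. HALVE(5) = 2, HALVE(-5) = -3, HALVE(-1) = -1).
SQUARE(m)

Analyzing the change:
Before: b=8, m=6
After: b=8, m=36
Variable m changed from 6 to 36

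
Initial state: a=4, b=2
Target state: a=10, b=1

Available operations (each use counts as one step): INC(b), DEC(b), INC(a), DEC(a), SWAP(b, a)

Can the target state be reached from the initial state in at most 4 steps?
No

The target state cannot be reached within 4 steps.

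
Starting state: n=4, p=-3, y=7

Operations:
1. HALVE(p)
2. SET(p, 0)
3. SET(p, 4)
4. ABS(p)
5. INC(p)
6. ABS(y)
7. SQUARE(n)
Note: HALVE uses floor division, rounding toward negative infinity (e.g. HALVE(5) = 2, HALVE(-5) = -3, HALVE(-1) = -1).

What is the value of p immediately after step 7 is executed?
p = 5

Tracing p through execution:
Initial: p = -3
After step 1 (HALVE(p)): p = -2
After step 2 (SET(p, 0)): p = 0
After step 3 (SET(p, 4)): p = 4
After step 4 (ABS(p)): p = 4
After step 5 (INC(p)): p = 5
After step 6 (ABS(y)): p = 5
After step 7 (SQUARE(n)): p = 5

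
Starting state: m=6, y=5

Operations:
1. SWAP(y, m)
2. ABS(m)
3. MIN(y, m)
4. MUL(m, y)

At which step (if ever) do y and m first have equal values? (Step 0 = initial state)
Step 3

y and m first become equal after step 3.

Comparing values at each step:
Initial: y=5, m=6
After step 1: y=6, m=5
After step 2: y=6, m=5
After step 3: y=5, m=5 ← equal!
After step 4: y=5, m=25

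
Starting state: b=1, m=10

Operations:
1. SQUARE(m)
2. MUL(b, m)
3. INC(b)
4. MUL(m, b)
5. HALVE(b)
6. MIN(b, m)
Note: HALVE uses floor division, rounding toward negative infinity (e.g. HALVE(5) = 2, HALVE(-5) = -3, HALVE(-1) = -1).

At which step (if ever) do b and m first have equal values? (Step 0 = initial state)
Step 2

b and m first become equal after step 2.

Comparing values at each step:
Initial: b=1, m=10
After step 1: b=1, m=100
After step 2: b=100, m=100 ← equal!
After step 3: b=101, m=100
After step 4: b=101, m=10100
After step 5: b=50, m=10100
After step 6: b=50, m=10100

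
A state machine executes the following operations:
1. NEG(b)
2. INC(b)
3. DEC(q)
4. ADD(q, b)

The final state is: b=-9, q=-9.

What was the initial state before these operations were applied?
b=10, q=1

Working backwards:
Final state: b=-9, q=-9
Before step 4 (ADD(q, b)): b=-9, q=0
Before step 3 (DEC(q)): b=-9, q=1
Before step 2 (INC(b)): b=-10, q=1
Before step 1 (NEG(b)): b=10, q=1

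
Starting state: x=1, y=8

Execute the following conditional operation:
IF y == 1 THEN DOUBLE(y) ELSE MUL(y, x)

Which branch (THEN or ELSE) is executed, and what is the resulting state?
Branch: ELSE, Final state: x=1, y=8

Evaluating condition: y == 1
y = 8
Condition is False, so ELSE branch executes
After MUL(y, x): x=1, y=8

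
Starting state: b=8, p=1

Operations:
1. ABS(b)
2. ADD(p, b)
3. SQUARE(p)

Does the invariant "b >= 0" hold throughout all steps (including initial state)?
Yes

The invariant holds at every step.

State at each step:
Initial: b=8, p=1
After step 1: b=8, p=1
After step 2: b=8, p=9
After step 3: b=8, p=81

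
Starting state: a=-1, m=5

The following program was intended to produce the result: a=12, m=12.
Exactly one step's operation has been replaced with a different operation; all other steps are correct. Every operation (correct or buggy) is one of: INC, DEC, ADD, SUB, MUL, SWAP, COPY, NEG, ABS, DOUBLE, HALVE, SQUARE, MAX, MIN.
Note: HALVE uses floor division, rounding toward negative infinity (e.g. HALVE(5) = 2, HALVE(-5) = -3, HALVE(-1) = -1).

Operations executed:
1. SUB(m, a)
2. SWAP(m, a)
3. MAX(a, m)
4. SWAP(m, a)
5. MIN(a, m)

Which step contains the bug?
Step 2

Trace with buggy code:
Initial: a=-1, m=5
After step 1: a=-1, m=6
After step 2: a=6, m=-1
After step 3: a=6, m=-1
After step 4: a=-1, m=6
After step 5: a=-1, m=6
Actual final a=-1, m=6 ≠ expected a=12, m=12.
Step 2 is the only position where a single-operation replacement can produce the expected result.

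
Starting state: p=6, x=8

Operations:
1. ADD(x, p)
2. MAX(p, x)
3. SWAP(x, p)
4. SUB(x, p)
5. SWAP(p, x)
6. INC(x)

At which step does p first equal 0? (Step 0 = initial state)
Step 5

Tracing p:
Initial: p = 6
After step 1: p = 6
After step 2: p = 14
After step 3: p = 14
After step 4: p = 14
After step 5: p = 0 ← first occurrence
After step 6: p = 0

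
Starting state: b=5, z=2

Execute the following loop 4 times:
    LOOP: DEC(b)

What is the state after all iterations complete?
b=1, z=2

Iteration trace:
Start: b=5, z=2
After iteration 1: b=4, z=2
After iteration 2: b=3, z=2
After iteration 3: b=2, z=2
After iteration 4: b=1, z=2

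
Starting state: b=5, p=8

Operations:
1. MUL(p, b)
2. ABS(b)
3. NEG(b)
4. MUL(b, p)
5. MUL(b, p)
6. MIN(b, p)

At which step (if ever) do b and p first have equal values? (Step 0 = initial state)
Never

b and p never become equal during execution.

Comparing values at each step:
Initial: b=5, p=8
After step 1: b=5, p=40
After step 2: b=5, p=40
After step 3: b=-5, p=40
After step 4: b=-200, p=40
After step 5: b=-8000, p=40
After step 6: b=-8000, p=40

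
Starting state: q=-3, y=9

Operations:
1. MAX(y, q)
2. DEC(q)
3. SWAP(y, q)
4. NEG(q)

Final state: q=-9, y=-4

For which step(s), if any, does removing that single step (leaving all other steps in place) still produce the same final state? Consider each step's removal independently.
Step(s) 1

Testing removal of each single step:
Without step 1: final = q=-9, y=-4 (same)
Without step 2: final = q=-9, y=-3 (different)
Without step 3: final = q=4, y=9 (different)
Without step 4: final = q=9, y=-4 (different)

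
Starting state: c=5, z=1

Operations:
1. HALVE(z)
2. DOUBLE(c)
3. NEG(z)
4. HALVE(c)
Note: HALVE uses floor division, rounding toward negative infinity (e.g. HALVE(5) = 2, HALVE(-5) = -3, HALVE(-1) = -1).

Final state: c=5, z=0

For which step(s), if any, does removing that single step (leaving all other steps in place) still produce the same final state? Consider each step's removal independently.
Step(s) 3

Testing removal of each single step:
Without step 1: final = c=5, z=-1 (different)
Without step 2: final = c=2, z=0 (different)
Without step 3: final = c=5, z=0 (same)
Without step 4: final = c=10, z=0 (different)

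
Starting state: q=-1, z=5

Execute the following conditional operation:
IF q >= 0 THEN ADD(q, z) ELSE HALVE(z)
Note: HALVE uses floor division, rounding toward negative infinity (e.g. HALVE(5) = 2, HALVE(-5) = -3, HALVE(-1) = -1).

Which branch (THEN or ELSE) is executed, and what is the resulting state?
Branch: ELSE, Final state: q=-1, z=2

Evaluating condition: q >= 0
q = -1
Condition is False, so ELSE branch executes
After HALVE(z): q=-1, z=2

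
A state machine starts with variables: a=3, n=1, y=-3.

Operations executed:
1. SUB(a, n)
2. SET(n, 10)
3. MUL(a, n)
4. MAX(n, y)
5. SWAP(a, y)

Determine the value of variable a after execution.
a = -3

Tracing execution:
Step 1: SUB(a, n) → a = 2
Step 2: SET(n, 10) → a = 2
Step 3: MUL(a, n) → a = 20
Step 4: MAX(n, y) → a = 20
Step 5: SWAP(a, y) → a = -3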